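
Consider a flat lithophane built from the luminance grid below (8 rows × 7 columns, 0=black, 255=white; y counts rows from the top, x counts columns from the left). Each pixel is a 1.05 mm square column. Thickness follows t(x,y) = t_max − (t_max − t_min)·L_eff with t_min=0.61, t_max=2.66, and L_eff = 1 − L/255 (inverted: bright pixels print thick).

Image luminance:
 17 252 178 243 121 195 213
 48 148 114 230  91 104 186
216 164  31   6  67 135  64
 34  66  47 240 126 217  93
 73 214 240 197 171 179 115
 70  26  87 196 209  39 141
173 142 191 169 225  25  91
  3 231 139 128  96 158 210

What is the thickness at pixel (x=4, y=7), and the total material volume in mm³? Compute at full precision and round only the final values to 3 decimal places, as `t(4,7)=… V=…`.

t(4,7)=1.382 V=104.880

span = t_max - t_min = 2.66 - 0.61 = 2.050
L(4,7) = 96, L_eff = 1 - 96/255 = 0.623529 (inverted)
t(4,7) = 2.66 - 2.050·0.623529 = 1.382
Σt over all 8·7 pixels = 8086/85 ≈ 95.1294118
V = pitch²·Σt = 1.05²·8086/85 = 104.880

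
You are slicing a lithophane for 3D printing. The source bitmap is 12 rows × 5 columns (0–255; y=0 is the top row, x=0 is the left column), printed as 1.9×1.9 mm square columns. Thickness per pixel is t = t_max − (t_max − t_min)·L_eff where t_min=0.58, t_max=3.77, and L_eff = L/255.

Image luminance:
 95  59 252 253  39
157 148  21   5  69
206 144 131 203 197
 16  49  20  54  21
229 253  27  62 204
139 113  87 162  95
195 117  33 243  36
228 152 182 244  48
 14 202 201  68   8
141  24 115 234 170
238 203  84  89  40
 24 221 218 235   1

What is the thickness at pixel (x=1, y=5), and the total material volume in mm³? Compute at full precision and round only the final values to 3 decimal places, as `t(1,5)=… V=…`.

t(1,5)=2.356 V=477.066

span = t_max - t_min = 3.77 - 0.58 = 3.190
L(1,5) = 113, L_eff = 113/255 = 0.443137
t(1,5) = 3.77 - 3.190·0.443137 = 2.356
Σt over all 12·5 pixels = 561643/4250 ≈ 132.1512941
V = pitch²·Σt = 1.9²·561643/4250 = 477.066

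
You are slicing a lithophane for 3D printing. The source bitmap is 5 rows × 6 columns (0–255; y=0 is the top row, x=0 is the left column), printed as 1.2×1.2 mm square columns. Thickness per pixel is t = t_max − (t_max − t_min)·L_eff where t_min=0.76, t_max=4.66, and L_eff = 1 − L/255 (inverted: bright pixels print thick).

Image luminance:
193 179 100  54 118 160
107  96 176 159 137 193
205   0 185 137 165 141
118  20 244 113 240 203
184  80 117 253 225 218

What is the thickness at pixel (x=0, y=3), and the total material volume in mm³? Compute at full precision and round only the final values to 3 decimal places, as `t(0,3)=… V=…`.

t(0,3)=2.565 V=132.378

span = t_max - t_min = 4.66 - 0.76 = 3.900
L(0,3) = 118, L_eff = 1 - 118/255 = 0.537255 (inverted)
t(0,3) = 4.66 - 3.900·0.537255 = 2.565
Σt over all 5·6 pixels = 7814/85 ≈ 91.9294118
V = pitch²·Σt = 1.2²·7814/85 = 132.378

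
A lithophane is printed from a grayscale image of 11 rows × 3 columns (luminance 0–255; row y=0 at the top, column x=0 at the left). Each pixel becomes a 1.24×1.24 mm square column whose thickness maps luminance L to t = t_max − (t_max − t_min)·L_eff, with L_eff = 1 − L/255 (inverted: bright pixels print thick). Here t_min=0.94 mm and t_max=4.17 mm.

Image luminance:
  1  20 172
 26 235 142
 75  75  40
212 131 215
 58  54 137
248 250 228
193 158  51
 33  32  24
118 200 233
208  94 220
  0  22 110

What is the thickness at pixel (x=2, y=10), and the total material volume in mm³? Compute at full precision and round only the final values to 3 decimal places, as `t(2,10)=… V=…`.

span = t_max - t_min = 4.17 - 0.94 = 3.230
L(2,10) = 110, L_eff = 1 - 110/255 = 0.568627 (inverted)
t(2,10) = 4.17 - 3.230·0.568627 = 2.333
Σt over all 11·3 pixels = 24563/300 ≈ 81.8766667
V = pitch²·Σt = 1.24²·24563/300 = 125.894

t(2,10)=2.333 V=125.894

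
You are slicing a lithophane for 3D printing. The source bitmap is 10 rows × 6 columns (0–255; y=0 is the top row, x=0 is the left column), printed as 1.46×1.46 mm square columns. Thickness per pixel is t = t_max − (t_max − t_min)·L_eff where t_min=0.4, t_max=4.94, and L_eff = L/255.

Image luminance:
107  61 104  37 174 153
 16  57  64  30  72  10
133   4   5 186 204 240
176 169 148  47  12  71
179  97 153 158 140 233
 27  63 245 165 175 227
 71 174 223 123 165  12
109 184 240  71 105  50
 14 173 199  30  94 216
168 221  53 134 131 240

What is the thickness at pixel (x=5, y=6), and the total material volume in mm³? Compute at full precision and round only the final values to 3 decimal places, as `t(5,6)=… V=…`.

t(5,6)=4.726 V=353.171

span = t_max - t_min = 4.94 - 0.4 = 4.540
L(5,6) = 12, L_eff = 12/255 = 0.047059
t(5,6) = 4.94 - 4.540·0.047059 = 4.726
Σt over all 10·6 pixels = 1056233/6375 ≈ 165.6836078
V = pitch²·Σt = 1.46²·1056233/6375 = 353.171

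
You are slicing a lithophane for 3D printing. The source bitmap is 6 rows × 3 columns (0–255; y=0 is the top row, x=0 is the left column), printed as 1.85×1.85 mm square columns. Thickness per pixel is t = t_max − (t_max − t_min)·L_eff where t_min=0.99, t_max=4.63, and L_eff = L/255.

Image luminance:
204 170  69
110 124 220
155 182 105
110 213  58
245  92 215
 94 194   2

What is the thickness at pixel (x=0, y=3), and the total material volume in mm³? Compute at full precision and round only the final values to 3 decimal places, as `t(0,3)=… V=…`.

span = t_max - t_min = 4.63 - 0.99 = 3.640
L(0,3) = 110, L_eff = 110/255 = 0.431373
t(0,3) = 4.63 - 3.640·0.431373 = 3.060
Σt over all 6·3 pixels = 198767/4250 ≈ 46.7687059
V = pitch²·Σt = 1.85²·198767/4250 = 160.066

t(0,3)=3.060 V=160.066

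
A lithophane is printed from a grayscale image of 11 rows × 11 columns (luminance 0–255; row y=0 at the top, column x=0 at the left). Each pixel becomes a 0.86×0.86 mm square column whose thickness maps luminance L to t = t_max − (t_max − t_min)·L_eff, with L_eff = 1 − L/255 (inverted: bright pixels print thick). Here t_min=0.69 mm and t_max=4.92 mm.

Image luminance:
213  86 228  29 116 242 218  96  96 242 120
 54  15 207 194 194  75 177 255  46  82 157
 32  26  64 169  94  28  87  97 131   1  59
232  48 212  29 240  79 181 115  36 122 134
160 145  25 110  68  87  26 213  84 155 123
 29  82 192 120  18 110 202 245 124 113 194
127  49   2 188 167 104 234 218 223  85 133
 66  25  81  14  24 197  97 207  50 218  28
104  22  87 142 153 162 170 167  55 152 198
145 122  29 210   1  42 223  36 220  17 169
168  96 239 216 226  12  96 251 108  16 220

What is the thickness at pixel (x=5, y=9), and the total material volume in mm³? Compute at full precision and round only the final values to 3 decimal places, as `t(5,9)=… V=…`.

t(5,9)=1.387 V=243.252

span = t_max - t_min = 4.92 - 0.69 = 4.230
L(5,9) = 42, L_eff = 1 - 42/255 = 0.835294 (inverted)
t(5,9) = 4.92 - 4.230·0.835294 = 1.387
Σt over all 11·11 pixels = 2795619/8500 ≈ 328.8963529
V = pitch²·Σt = 0.86²·2795619/8500 = 243.252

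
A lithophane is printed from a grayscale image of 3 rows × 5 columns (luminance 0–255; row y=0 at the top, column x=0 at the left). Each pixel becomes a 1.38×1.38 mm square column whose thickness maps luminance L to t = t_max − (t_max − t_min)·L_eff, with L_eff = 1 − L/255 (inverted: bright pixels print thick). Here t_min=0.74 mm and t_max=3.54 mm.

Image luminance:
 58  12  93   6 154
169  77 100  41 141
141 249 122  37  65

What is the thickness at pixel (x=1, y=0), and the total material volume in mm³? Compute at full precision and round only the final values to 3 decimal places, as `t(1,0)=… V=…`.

t(1,0)=0.872 V=51.774

span = t_max - t_min = 3.54 - 0.74 = 2.800
L(1,0) = 12, L_eff = 1 - 12/255 = 0.952941 (inverted)
t(1,0) = 3.54 - 2.800·0.952941 = 0.872
Σt over all 3·5 pixels = 2773/102 ≈ 27.1862745
V = pitch²·Σt = 1.38²·2773/102 = 51.774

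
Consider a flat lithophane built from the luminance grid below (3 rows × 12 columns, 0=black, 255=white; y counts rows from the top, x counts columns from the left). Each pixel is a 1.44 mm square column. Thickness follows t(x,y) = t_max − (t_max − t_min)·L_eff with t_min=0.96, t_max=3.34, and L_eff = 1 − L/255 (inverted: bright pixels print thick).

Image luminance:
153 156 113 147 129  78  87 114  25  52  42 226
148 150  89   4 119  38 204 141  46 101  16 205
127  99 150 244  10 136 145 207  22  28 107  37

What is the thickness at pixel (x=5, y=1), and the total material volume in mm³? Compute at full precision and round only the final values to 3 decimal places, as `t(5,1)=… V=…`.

t(5,1)=1.315 V=147.046

span = t_max - t_min = 3.34 - 0.96 = 2.380
L(5,1) = 38, L_eff = 1 - 38/255 = 0.850980 (inverted)
t(5,1) = 3.34 - 2.380·0.850980 = 1.315
Σt over all 3·12 pixels = 10637/150 ≈ 70.9133333
V = pitch²·Σt = 1.44²·10637/150 = 147.046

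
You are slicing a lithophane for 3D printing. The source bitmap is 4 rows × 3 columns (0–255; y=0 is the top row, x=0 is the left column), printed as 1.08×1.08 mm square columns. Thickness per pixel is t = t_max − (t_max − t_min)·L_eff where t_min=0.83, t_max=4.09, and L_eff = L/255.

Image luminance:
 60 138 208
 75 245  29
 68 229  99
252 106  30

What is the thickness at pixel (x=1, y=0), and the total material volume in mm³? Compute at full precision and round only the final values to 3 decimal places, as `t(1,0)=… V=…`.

t(1,0)=2.326 V=34.298

span = t_max - t_min = 4.09 - 0.83 = 3.260
L(1,0) = 138, L_eff = 138/255 = 0.541176
t(1,0) = 4.09 - 3.260·0.541176 = 2.326
Σt over all 4·3 pixels = 124971/4250 ≈ 29.4049412
V = pitch²·Σt = 1.08²·124971/4250 = 34.298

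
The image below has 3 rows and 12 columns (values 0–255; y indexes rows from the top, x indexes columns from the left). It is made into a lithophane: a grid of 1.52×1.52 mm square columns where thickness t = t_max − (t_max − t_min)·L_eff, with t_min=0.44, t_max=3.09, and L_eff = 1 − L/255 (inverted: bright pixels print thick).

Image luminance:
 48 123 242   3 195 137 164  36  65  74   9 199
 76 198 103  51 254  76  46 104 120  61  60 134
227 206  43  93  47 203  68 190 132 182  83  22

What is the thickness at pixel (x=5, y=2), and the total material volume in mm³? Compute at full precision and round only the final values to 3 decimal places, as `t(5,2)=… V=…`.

span = t_max - t_min = 3.09 - 0.44 = 2.650
L(5,2) = 203, L_eff = 1 - 203/255 = 0.203922 (inverted)
t(5,2) = 3.09 - 2.650·0.203922 = 2.550
Σt over all 3·12 pixels = 49451/850 ≈ 58.1776471
V = pitch²·Σt = 1.52²·49451/850 = 134.414

t(5,2)=2.550 V=134.414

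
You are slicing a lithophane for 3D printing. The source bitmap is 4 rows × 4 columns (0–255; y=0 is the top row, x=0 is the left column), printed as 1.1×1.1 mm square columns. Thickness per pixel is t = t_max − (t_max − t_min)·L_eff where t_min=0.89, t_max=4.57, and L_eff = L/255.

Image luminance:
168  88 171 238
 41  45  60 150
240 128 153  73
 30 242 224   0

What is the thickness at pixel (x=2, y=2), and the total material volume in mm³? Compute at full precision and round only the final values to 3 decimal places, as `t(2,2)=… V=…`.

span = t_max - t_min = 4.57 - 0.89 = 3.680
L(2,2) = 153, L_eff = 153/255 = 0.600000
t(2,2) = 4.57 - 3.680·0.600000 = 2.362
Σt over all 4·4 pixels = 277448/6375 ≈ 43.5212549
V = pitch²·Σt = 1.1²·277448/6375 = 52.661

t(2,2)=2.362 V=52.661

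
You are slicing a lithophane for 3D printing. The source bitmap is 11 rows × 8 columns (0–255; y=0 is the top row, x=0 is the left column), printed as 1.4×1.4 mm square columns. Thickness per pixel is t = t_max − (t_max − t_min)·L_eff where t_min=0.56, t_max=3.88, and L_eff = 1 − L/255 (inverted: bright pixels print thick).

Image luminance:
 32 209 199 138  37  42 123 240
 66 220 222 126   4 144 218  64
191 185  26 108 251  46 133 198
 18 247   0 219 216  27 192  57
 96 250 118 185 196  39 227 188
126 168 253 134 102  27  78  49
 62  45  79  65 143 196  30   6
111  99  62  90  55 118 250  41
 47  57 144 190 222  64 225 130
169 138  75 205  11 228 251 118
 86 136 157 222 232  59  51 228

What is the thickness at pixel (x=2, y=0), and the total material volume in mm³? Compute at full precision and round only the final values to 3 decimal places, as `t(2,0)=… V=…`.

span = t_max - t_min = 3.88 - 0.56 = 3.320
L(2,0) = 199, L_eff = 1 - 199/255 = 0.219608 (inverted)
t(2,0) = 3.88 - 3.320·0.219608 = 3.151
Σt over all 11·8 pixels = 418211/2125 ≈ 196.8051765
V = pitch²·Σt = 1.4²·418211/2125 = 385.738

t(2,0)=3.151 V=385.738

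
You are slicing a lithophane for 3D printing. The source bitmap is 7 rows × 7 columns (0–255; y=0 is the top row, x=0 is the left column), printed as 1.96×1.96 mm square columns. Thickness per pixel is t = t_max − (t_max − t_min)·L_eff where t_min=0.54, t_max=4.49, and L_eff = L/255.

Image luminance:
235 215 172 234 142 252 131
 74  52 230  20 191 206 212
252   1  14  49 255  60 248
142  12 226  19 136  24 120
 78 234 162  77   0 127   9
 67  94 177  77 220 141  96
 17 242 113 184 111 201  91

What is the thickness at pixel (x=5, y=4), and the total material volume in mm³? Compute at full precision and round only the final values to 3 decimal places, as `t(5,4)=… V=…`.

span = t_max - t_min = 4.49 - 0.54 = 3.950
L(5,4) = 127, L_eff = 127/255 = 0.498039
t(5,4) = 4.49 - 3.950·0.498039 = 2.523
Σt over all 7·7 pixels = 613133/5100 ≈ 120.2221569
V = pitch²·Σt = 1.96²·613133/5100 = 461.845

t(5,4)=2.523 V=461.845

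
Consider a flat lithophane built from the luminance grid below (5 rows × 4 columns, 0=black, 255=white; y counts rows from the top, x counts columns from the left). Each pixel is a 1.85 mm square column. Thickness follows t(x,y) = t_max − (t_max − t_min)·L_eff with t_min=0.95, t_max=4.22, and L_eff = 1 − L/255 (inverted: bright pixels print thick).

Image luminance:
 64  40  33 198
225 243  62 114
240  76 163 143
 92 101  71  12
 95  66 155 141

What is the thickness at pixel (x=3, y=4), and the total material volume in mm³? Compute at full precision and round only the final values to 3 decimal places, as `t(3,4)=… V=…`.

span = t_max - t_min = 4.22 - 0.95 = 3.270
L(3,4) = 141, L_eff = 1 - 141/255 = 0.447059 (inverted)
t(3,4) = 4.22 - 3.270·0.447059 = 2.758
Σt over all 5·4 pixels = 207953/4250 ≈ 48.9301176
V = pitch²·Σt = 1.85²·207953/4250 = 167.463

t(3,4)=2.758 V=167.463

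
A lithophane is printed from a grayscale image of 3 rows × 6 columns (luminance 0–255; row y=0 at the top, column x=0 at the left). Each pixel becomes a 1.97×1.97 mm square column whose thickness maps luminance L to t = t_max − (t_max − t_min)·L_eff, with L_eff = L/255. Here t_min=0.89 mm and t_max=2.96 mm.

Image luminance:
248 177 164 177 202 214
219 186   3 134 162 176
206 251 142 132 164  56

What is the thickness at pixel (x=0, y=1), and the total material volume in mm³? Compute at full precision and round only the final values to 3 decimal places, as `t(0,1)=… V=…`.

span = t_max - t_min = 2.96 - 0.89 = 2.070
L(0,1) = 219, L_eff = 219/255 = 0.858824
t(0,1) = 2.96 - 2.070·0.858824 = 1.182
Σt over all 3·6 pixels = 244983/8500 ≈ 28.8215294
V = pitch²·Σt = 1.97²·244983/8500 = 111.853

t(0,1)=1.182 V=111.853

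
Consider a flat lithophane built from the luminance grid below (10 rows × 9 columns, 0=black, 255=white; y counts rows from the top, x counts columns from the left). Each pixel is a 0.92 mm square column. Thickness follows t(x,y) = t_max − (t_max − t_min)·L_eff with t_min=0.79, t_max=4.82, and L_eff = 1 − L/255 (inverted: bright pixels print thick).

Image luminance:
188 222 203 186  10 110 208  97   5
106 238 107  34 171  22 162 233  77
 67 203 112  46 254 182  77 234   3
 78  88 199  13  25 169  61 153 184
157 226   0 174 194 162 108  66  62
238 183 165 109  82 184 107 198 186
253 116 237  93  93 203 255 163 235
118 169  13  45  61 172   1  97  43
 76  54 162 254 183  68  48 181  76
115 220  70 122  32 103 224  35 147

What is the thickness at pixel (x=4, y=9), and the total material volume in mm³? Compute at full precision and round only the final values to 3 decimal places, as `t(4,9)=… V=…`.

span = t_max - t_min = 4.82 - 0.79 = 4.030
L(4,9) = 32, L_eff = 1 - 32/255 = 0.874510 (inverted)
t(4,9) = 4.82 - 4.030·0.874510 = 1.296
Σt over all 10·9 pixels = 1302809/5100 ≈ 255.4527451
V = pitch²·Σt = 0.92²·1302809/5100 = 216.215

t(4,9)=1.296 V=216.215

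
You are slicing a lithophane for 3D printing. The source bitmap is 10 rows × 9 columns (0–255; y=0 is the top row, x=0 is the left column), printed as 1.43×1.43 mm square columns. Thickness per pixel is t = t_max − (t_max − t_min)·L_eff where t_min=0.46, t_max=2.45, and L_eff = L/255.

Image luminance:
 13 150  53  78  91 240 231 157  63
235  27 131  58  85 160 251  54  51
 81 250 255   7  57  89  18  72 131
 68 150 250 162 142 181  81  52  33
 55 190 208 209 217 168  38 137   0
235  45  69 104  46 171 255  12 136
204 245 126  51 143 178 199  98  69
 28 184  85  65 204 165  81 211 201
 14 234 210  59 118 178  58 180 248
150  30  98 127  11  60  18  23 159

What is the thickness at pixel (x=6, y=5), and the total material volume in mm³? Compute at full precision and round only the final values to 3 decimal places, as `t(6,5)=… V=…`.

t(6,5)=0.460 V=275.136

span = t_max - t_min = 2.45 - 0.46 = 1.990
L(6,5) = 255, L_eff = 255/255 = 1.000000
t(6,5) = 2.45 - 1.990·1.000000 = 0.460
Σt over all 10·9 pixels = 857741/6375 ≈ 134.5476078
V = pitch²·Σt = 1.43²·857741/6375 = 275.136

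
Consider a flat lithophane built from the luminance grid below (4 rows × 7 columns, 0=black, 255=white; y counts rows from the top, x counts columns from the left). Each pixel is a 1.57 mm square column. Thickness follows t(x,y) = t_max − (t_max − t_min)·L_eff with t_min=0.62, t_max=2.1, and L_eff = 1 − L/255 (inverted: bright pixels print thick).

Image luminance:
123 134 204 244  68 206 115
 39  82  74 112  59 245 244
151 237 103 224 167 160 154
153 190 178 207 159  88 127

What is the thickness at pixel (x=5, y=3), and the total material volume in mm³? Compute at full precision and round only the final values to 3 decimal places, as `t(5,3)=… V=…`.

span = t_max - t_min = 2.1 - 0.62 = 1.480
L(5,3) = 88, L_eff = 1 - 88/255 = 0.654902 (inverted)
t(5,3) = 2.1 - 1.480·0.654902 = 1.131
Σt over all 4·7 pixels = 267809/6375 ≈ 42.0092549
V = pitch²·Σt = 1.57²·267809/6375 = 103.549

t(5,3)=1.131 V=103.549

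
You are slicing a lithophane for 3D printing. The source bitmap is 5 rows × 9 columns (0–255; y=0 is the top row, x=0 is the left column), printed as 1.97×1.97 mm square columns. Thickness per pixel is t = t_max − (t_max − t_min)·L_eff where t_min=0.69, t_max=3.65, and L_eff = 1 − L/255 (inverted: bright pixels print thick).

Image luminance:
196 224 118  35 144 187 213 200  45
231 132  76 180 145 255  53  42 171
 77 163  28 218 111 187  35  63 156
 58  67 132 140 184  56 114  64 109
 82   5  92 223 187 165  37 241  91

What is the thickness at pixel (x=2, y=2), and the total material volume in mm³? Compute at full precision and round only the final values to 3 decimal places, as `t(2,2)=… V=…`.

span = t_max - t_min = 3.65 - 0.69 = 2.960
L(2,2) = 28, L_eff = 1 - 28/255 = 0.890196 (inverted)
t(2,2) = 3.65 - 2.960·0.890196 = 1.015
Σt over all 5·9 pixels = 2488447/25500 ≈ 97.5861569
V = pitch²·Σt = 1.97²·2488447/25500 = 378.722

t(2,2)=1.015 V=378.722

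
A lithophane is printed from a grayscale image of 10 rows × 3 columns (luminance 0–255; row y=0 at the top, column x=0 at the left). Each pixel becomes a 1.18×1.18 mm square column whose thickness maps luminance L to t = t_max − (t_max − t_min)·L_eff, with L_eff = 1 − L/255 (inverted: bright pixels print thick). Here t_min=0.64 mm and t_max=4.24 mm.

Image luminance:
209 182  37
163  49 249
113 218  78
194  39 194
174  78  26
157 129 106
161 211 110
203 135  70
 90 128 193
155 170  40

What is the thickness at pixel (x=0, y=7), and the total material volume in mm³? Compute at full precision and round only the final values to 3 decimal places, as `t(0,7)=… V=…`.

span = t_max - t_min = 4.24 - 0.64 = 3.600
L(0,7) = 203, L_eff = 1 - 203/255 = 0.203922 (inverted)
t(0,7) = 4.24 - 3.600·0.203922 = 3.506
Σt over all 10·3 pixels = 32526/425 ≈ 76.5317647
V = pitch²·Σt = 1.18²·32526/425 = 106.563

t(0,7)=3.506 V=106.563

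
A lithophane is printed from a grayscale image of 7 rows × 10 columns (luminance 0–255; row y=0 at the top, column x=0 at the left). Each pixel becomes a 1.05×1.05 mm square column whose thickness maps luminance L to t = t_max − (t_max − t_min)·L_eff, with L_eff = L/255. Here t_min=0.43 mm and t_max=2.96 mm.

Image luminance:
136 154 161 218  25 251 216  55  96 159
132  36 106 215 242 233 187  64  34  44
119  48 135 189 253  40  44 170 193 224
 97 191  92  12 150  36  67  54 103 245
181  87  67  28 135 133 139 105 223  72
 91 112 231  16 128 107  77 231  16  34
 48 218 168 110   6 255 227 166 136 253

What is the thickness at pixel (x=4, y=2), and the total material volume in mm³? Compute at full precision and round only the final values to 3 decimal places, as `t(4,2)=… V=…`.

span = t_max - t_min = 2.96 - 0.43 = 2.530
L(4,2) = 253, L_eff = 253/255 = 0.992157
t(4,2) = 2.96 - 2.530·0.992157 = 0.450
Σt over all 7·10 pixels = 1500011/12750 ≈ 117.6479216
V = pitch²·Σt = 1.05²·1500011/12750 = 129.707

t(4,2)=0.450 V=129.707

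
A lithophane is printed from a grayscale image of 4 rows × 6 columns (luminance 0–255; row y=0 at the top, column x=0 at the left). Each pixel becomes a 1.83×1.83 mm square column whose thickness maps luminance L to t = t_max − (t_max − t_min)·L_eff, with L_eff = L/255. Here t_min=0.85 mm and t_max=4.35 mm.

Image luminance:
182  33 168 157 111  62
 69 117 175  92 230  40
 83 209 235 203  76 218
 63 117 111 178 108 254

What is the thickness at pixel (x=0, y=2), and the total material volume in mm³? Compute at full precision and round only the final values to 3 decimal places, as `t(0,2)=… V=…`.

t(0,2)=3.211 V=198.353

span = t_max - t_min = 4.35 - 0.85 = 3.500
L(0,2) = 83, L_eff = 83/255 = 0.325490
t(0,2) = 4.35 - 3.500·0.325490 = 3.211
Σt over all 4·6 pixels = 10069/170 ≈ 59.2294118
V = pitch²·Σt = 1.83²·10069/170 = 198.353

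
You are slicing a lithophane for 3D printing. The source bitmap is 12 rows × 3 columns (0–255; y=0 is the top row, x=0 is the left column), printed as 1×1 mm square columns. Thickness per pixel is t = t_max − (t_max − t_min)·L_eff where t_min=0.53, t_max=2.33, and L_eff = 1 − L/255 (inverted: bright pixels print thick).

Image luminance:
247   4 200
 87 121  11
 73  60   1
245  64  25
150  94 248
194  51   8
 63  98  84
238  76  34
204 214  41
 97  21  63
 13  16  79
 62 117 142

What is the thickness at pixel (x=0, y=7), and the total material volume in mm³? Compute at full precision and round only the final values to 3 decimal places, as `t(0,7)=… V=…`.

t(0,7)=2.210 V=44.104

span = t_max - t_min = 2.33 - 0.53 = 1.800
L(0,7) = 238, L_eff = 1 - 238/255 = 0.066667 (inverted)
t(0,7) = 2.33 - 1.800·0.066667 = 2.210
Σt over all 12·3 pixels = 18744/425 ≈ 44.1035294
V = pitch²·Σt = 1²·18744/425 = 44.104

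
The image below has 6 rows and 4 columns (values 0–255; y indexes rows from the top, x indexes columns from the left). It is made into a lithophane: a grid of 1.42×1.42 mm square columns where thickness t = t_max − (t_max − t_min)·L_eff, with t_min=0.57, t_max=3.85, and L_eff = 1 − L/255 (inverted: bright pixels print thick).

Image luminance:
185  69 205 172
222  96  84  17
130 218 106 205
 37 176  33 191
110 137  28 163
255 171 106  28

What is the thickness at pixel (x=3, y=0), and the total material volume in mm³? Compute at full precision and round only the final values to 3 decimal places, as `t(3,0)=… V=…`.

t(3,0)=2.782 V=109.129

span = t_max - t_min = 3.85 - 0.57 = 3.280
L(3,0) = 172, L_eff = 1 - 172/255 = 0.325490 (inverted)
t(3,0) = 3.85 - 3.280·0.325490 = 2.782
Σt over all 6·4 pixels = 115006/2125 ≈ 54.1204706
V = pitch²·Σt = 1.42²·115006/2125 = 109.129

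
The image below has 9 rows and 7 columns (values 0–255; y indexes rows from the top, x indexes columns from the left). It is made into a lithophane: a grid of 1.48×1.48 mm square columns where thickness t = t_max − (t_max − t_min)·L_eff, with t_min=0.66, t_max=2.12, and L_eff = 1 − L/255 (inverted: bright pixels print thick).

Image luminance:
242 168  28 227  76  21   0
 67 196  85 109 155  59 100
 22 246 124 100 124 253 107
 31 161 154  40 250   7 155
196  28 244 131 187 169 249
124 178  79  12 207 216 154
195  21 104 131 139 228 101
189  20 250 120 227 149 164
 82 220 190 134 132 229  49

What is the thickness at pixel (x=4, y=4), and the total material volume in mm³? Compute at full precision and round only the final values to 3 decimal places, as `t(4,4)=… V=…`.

span = t_max - t_min = 2.12 - 0.66 = 1.460
L(4,4) = 187, L_eff = 1 - 187/255 = 0.266667 (inverted)
t(4,4) = 2.12 - 1.460·0.266667 = 1.731
Σt over all 9·7 pixels = 115466/1275 ≈ 90.5615686
V = pitch²·Σt = 1.48²·115466/1275 = 198.366

t(4,4)=1.731 V=198.366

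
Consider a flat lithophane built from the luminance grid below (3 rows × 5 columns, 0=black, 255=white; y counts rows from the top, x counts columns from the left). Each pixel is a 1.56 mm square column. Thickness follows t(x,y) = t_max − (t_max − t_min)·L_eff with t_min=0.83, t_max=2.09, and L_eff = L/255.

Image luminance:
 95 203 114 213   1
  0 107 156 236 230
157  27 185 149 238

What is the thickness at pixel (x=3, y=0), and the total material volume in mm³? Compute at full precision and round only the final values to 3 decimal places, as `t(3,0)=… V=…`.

t(3,0)=1.038 V=50.909

span = t_max - t_min = 2.09 - 0.83 = 1.260
L(3,0) = 213, L_eff = 213/255 = 0.835294
t(3,0) = 2.09 - 1.260·0.835294 = 1.038
Σt over all 3·5 pixels = 177813/8500 ≈ 20.9191765
V = pitch²·Σt = 1.56²·177813/8500 = 50.909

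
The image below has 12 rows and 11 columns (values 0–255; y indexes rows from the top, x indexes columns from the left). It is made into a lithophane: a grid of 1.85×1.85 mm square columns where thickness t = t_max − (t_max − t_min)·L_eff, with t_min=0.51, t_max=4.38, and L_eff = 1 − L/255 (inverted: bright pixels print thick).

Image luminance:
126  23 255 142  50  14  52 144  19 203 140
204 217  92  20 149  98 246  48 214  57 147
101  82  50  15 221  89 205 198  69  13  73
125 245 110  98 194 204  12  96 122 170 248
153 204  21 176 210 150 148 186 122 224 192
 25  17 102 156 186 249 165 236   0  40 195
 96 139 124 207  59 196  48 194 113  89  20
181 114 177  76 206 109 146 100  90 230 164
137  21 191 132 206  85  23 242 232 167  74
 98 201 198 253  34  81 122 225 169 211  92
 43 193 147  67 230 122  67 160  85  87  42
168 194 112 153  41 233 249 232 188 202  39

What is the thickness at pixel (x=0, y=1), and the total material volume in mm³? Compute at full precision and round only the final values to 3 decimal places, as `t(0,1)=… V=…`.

span = t_max - t_min = 4.38 - 0.51 = 3.870
L(0,1) = 204, L_eff = 1 - 204/255 = 0.200000 (inverted)
t(0,1) = 4.38 - 3.870·0.200000 = 3.606
Σt over all 12·11 pixels = 2853327/8500 ≈ 335.6855294
V = pitch²·Σt = 1.85²·2853327/8500 = 1148.884

t(0,1)=3.606 V=1148.884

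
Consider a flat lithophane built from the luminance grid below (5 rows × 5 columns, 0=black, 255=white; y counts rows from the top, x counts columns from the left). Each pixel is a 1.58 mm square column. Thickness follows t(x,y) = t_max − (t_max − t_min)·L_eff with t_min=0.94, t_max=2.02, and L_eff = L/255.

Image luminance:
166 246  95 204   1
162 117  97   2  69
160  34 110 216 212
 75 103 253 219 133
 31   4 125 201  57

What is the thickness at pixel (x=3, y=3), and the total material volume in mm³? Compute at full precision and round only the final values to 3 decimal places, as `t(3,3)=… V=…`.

span = t_max - t_min = 2.02 - 0.94 = 1.080
L(3,3) = 219, L_eff = 219/255 = 0.858824
t(3,3) = 2.02 - 1.080·0.858824 = 1.092
Σt over all 5·5 pixels = 158969/4250 ≈ 37.4044706
V = pitch²·Σt = 1.58²·158969/4250 = 93.377

t(3,3)=1.092 V=93.377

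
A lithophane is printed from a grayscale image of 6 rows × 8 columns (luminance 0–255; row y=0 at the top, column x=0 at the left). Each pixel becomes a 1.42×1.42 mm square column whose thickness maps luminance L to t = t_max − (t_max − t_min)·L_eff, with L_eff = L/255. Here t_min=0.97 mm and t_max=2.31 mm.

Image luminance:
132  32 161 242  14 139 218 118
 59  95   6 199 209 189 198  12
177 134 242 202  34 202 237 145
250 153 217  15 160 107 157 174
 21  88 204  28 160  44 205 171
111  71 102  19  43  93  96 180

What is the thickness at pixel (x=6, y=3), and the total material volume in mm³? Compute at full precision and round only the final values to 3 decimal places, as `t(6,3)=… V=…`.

t(6,3)=1.485 V=157.195

span = t_max - t_min = 2.31 - 0.97 = 1.340
L(6,3) = 157, L_eff = 157/255 = 0.615686
t(6,3) = 2.31 - 1.340·0.615686 = 1.485
Σt over all 6·8 pixels = 198793/2550 ≈ 77.9580392
V = pitch²·Σt = 1.42²·198793/2550 = 157.195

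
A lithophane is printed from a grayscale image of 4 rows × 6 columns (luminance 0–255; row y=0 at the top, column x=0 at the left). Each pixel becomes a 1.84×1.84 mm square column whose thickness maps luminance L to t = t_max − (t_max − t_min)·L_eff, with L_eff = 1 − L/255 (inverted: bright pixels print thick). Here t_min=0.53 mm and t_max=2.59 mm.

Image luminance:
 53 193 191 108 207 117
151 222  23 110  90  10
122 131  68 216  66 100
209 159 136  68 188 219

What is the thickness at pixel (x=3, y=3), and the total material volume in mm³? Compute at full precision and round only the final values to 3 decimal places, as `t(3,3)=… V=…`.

t(3,3)=1.079 V=129.410

span = t_max - t_min = 2.59 - 0.53 = 2.060
L(3,3) = 68, L_eff = 1 - 68/255 = 0.733333 (inverted)
t(3,3) = 2.59 - 2.060·0.733333 = 1.079
Σt over all 4·6 pixels = 487351/12750 ≈ 38.2236078
V = pitch²·Σt = 1.84²·487351/12750 = 129.410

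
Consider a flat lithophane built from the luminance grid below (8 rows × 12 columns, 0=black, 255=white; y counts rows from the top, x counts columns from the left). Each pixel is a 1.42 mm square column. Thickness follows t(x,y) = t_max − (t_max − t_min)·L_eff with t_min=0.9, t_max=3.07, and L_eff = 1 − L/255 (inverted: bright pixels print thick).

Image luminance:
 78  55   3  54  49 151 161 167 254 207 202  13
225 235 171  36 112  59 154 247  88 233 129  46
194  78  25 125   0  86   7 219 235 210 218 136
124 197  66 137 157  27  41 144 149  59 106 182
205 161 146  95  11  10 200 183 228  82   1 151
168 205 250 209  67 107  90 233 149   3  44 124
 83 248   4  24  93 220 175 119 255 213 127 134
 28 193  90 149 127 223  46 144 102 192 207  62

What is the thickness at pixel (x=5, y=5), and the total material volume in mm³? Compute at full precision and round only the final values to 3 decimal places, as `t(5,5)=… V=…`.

t(5,5)=1.811 V=387.523

span = t_max - t_min = 3.07 - 0.9 = 2.170
L(5,5) = 107, L_eff = 1 - 107/255 = 0.580392 (inverted)
t(5,5) = 3.07 - 2.170·0.580392 = 1.811
Σt over all 8·12 pixels = 4900727/25500 ≈ 192.1853725
V = pitch²·Σt = 1.42²·4900727/25500 = 387.523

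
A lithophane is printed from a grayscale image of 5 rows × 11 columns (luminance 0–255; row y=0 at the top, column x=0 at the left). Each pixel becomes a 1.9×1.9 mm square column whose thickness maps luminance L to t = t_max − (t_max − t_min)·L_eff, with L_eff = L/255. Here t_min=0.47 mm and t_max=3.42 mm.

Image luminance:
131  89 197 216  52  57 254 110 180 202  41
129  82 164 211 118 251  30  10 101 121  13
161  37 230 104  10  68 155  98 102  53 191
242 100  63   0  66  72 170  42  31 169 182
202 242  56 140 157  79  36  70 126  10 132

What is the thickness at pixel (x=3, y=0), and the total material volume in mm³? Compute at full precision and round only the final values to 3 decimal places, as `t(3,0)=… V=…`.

t(3,0)=0.921 V=413.639

span = t_max - t_min = 3.42 - 0.47 = 2.950
L(3,0) = 216, L_eff = 216/255 = 0.847059
t(3,0) = 3.42 - 2.950·0.847059 = 0.921
Σt over all 5·11 pixels = 116873/1020 ≈ 114.5813725
V = pitch²·Σt = 1.9²·116873/1020 = 413.639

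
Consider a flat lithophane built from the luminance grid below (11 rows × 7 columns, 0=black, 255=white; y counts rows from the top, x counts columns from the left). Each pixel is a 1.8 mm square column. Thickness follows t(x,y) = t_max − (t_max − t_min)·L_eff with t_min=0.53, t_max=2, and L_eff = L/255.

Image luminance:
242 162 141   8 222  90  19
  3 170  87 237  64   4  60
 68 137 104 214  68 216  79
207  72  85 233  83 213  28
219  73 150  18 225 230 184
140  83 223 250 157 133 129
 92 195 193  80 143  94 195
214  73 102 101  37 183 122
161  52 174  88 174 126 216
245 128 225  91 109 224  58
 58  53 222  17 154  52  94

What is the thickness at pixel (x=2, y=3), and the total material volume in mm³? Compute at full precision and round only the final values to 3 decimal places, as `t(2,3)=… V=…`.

t(2,3)=1.510 V=310.783

span = t_max - t_min = 2 - 0.53 = 1.470
L(2,3) = 85, L_eff = 85/255 = 0.333333
t(2,3) = 2 - 1.470·0.333333 = 1.510
Σt over all 11·7 pixels = 32613/340 ≈ 95.9205882
V = pitch²·Σt = 1.8²·32613/340 = 310.783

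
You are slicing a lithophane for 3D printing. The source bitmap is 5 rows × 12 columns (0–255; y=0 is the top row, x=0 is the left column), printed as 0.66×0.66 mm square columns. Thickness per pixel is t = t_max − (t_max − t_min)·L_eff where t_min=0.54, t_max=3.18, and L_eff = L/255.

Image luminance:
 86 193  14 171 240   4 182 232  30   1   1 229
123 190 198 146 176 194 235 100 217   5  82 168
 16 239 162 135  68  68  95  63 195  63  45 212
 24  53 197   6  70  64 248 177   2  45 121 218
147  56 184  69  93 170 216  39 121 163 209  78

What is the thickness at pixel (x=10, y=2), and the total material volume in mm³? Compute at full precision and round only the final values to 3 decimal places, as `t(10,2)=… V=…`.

t(10,2)=2.714 V=49.975

span = t_max - t_min = 3.18 - 0.54 = 2.640
L(10,2) = 45, L_eff = 45/255 = 0.176471
t(10,2) = 3.18 - 2.640·0.176471 = 2.714
Σt over all 5·12 pixels = 243794/2125 ≈ 114.7265882
V = pitch²·Σt = 0.66²·243794/2125 = 49.975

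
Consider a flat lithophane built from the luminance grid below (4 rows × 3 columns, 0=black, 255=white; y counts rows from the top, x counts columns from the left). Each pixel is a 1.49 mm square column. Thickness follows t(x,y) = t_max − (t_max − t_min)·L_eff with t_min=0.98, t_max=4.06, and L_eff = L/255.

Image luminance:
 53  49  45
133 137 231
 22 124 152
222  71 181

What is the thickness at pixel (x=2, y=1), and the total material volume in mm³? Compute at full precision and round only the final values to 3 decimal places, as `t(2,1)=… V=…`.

t(2,1)=1.270 V=70.086

span = t_max - t_min = 4.06 - 0.98 = 3.080
L(2,1) = 231, L_eff = 231/255 = 0.905882
t(2,1) = 4.06 - 3.080·0.905882 = 1.270
Σt over all 4·3 pixels = 1610/51 ≈ 31.5686275
V = pitch²·Σt = 1.49²·1610/51 = 70.086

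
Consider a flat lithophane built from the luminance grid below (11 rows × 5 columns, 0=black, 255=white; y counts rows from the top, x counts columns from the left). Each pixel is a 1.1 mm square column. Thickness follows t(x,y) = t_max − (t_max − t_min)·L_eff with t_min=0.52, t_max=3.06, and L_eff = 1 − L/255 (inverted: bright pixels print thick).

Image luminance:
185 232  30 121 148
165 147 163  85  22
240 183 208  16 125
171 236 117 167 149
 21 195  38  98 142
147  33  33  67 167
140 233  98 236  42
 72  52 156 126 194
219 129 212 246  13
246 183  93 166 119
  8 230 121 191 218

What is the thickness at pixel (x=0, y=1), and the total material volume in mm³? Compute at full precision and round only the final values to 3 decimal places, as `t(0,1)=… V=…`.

span = t_max - t_min = 3.06 - 0.52 = 2.540
L(0,1) = 165, L_eff = 1 - 165/255 = 0.352941 (inverted)
t(0,1) = 3.06 - 2.540·0.352941 = 2.164
Σt over all 11·5 pixels = 664544/6375 ≈ 104.2421961
V = pitch²·Σt = 1.1²·664544/6375 = 126.133

t(0,1)=2.164 V=126.133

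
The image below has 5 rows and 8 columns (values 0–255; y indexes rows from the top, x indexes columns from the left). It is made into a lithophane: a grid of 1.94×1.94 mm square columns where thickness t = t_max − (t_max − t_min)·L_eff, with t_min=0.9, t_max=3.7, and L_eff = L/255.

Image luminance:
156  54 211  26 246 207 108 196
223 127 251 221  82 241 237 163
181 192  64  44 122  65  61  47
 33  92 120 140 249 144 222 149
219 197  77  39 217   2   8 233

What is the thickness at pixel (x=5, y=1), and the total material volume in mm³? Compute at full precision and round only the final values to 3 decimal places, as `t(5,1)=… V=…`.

span = t_max - t_min = 3.7 - 0.9 = 2.800
L(5,1) = 241, L_eff = 241/255 = 0.945098
t(5,1) = 3.7 - 2.800·0.945098 = 1.054
Σt over all 5·8 pixels = 109376/1275 ≈ 85.7850980
V = pitch²·Σt = 1.94²·109376/1275 = 322.861

t(5,1)=1.054 V=322.861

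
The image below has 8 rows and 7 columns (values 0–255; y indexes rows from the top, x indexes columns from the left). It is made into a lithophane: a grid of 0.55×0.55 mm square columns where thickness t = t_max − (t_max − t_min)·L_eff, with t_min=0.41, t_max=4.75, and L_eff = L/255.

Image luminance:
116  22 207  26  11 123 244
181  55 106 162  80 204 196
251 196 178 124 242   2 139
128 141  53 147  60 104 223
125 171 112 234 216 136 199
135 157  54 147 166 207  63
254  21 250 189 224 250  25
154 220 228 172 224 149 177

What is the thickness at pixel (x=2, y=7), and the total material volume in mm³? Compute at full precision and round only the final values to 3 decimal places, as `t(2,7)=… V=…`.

t(2,7)=0.870 V=37.321

span = t_max - t_min = 4.75 - 0.41 = 4.340
L(2,7) = 228, L_eff = 228/255 = 0.894118
t(2,7) = 4.75 - 4.340·0.894118 = 0.870
Σt over all 8·7 pixels = 157304/1275 ≈ 123.3756863
V = pitch²·Σt = 0.55²·157304/1275 = 37.321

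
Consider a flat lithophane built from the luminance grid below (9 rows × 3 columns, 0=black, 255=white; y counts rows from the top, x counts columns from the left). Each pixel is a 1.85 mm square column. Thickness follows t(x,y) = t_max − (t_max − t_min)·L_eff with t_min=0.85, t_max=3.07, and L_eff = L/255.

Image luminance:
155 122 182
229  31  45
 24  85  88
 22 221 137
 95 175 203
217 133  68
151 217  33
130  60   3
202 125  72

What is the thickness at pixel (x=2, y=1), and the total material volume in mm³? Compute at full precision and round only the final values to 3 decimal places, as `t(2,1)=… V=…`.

t(2,1)=2.678 V=187.599

span = t_max - t_min = 3.07 - 0.85 = 2.220
L(2,1) = 45, L_eff = 45/255 = 0.176471
t(2,1) = 3.07 - 2.220·0.176471 = 2.678
Σt over all 9·3 pixels = 93183/1700 ≈ 54.8135294
V = pitch²·Σt = 1.85²·93183/1700 = 187.599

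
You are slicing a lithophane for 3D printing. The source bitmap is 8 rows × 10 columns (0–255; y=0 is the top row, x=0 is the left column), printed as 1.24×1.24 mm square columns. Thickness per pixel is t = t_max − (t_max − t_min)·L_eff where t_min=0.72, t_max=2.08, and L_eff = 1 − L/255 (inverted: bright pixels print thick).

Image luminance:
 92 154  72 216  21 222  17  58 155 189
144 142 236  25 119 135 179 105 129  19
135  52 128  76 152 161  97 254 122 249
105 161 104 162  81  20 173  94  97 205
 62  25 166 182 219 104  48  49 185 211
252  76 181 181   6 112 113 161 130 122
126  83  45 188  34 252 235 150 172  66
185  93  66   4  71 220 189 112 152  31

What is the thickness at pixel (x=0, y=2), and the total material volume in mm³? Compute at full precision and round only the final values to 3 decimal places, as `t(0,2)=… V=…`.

t(0,2)=1.440 V=171.522

span = t_max - t_min = 2.08 - 0.72 = 1.360
L(0,2) = 135, L_eff = 1 - 135/255 = 0.470588 (inverted)
t(0,2) = 2.08 - 1.360·0.470588 = 1.440
Σt over all 8·10 pixels = 111.552
V = pitch²·Σt = 1.24²·111.552 = 171.522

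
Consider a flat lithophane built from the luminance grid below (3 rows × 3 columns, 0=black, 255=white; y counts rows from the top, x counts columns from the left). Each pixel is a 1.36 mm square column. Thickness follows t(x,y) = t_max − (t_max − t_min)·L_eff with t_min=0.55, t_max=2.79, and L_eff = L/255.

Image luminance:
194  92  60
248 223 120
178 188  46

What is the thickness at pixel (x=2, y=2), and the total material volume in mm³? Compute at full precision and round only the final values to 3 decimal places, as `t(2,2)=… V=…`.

span = t_max - t_min = 2.79 - 0.55 = 2.240
L(2,2) = 46, L_eff = 46/255 = 0.180392
t(2,2) = 2.79 - 2.240·0.180392 = 2.386
Σt over all 3·3 pixels = 338129/25500 ≈ 13.2599608
V = pitch²·Σt = 1.36²·338129/25500 = 24.526

t(2,2)=2.386 V=24.526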